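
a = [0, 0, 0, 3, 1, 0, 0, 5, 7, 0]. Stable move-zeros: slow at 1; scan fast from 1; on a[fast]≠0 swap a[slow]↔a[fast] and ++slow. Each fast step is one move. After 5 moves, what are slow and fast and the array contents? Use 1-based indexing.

(s=1,f=1) a[fast]=0 → fast++
(s=1,f=2) a[fast]=0 → fast++
(s=1,f=3) a[fast]=0 → fast++
(s=1,f=4) a[fast]=3≠0 swap→a[1]=3 → slow++,fast++
(s=2,f=5) a[fast]=1≠0 swap→a[2]=1 → slow++,fast++

slow=3, fast=6, a=[3, 1, 0, 0, 0, 0, 0, 5, 7, 0]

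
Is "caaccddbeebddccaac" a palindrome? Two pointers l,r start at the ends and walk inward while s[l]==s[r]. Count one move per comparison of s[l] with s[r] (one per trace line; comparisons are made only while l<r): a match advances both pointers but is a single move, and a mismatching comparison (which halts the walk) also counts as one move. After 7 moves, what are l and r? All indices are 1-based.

l=8, r=11

l=1 r=18: 'c'=='c', l++,r--
l=2 r=17: 'a'=='a', l++,r--
l=3 r=16: 'a'=='a', l++,r--
l=4 r=15: 'c'=='c', l++,r--
l=5 r=14: 'c'=='c', l++,r--
l=6 r=13: 'd'=='d', l++,r--
l=7 r=12: 'd'=='d', l++,r--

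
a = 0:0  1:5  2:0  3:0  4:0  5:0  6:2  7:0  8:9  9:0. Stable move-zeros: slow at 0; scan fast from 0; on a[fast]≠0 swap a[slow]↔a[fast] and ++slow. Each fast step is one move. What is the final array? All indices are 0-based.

[5, 2, 9, 0, 0, 0, 0, 0, 0, 0]

(s=0,f=0) a[fast]=0 → fast++
(s=0,f=1) a[fast]=5≠0 swap→a[0]=5 → slow++,fast++
(s=1,f=2) a[fast]=0 → fast++
(s=1,f=3) a[fast]=0 → fast++
(s=1,f=4) a[fast]=0 → fast++
(s=1,f=5) a[fast]=0 → fast++
(s=1,f=6) a[fast]=2≠0 swap→a[1]=2 → slow++,fast++
(s=2,f=7) a[fast]=0 → fast++
(s=2,f=8) a[fast]=9≠0 swap→a[2]=9 → slow++,fast++
(s=3,f=9) a[fast]=0 → fast++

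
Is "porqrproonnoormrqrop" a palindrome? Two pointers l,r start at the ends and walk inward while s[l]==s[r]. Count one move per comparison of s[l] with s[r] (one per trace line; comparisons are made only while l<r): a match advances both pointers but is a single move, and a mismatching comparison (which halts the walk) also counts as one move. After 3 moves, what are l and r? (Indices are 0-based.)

l=3, r=16

[0,19] 'p'=='p' → l++,r--
[1,18] 'o'=='o' → l++,r--
[2,17] 'r'=='r' → l++,r--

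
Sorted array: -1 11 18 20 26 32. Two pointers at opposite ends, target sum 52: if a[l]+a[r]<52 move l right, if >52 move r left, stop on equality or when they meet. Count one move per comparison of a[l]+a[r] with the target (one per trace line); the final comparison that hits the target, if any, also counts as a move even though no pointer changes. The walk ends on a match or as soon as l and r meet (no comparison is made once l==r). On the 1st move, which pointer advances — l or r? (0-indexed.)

[0,5] -1+32=31 <52 → l++

l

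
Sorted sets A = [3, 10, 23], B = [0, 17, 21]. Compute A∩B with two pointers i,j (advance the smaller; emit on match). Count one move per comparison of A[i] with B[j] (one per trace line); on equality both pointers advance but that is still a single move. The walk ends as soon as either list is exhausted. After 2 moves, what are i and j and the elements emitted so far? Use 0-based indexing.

i=1, j=1, emitted=[]

[i=0,j=0] 3>0 → j++
[i=0,j=1] 3<17 → i++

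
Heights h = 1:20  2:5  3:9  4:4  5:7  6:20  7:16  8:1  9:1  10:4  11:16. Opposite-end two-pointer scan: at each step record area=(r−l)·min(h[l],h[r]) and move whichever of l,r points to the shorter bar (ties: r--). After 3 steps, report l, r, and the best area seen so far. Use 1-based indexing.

l=1, r=8, best area=160

l=1 r=11: min(20,16)*10=160 best=160 *, r--
l=1 r=10: min(20,4)*9=36 best=160, r--
l=1 r=9: min(20,1)*8=8 best=160, r--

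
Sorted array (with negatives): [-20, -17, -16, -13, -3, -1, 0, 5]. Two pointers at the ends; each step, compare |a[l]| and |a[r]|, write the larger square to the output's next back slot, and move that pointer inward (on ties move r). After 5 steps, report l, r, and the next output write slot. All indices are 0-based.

l=4, r=6, next write slot=2

[0,7] |-20|>|5| out[7]=400 → l++
[1,7] |-17|>|5| out[6]=289 → l++
[2,7] |-16|>|5| out[5]=256 → l++
[3,7] |-13|>|5| out[4]=169 → l++
[4,7] |-3|<=|5| out[3]=25 → r--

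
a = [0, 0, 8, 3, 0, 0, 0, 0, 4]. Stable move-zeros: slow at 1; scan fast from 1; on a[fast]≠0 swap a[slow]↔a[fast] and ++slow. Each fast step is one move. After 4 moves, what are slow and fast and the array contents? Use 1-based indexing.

(s=1,f=1) a[fast]=0 → fast++
(s=1,f=2) a[fast]=0 → fast++
(s=1,f=3) a[fast]=8≠0 swap→a[1]=8 → slow++,fast++
(s=2,f=4) a[fast]=3≠0 swap→a[2]=3 → slow++,fast++

slow=3, fast=5, a=[8, 3, 0, 0, 0, 0, 0, 0, 4]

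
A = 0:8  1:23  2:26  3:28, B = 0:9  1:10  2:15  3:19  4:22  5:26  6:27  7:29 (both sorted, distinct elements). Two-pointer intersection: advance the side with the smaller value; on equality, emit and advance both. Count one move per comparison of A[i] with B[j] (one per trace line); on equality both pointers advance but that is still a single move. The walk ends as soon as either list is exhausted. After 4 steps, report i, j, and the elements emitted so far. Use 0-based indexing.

i=0 j=0: 8<9, i++
i=1 j=0: 23>9, j++
i=1 j=1: 23>10, j++
i=1 j=2: 23>15, j++

i=1, j=3, emitted=[]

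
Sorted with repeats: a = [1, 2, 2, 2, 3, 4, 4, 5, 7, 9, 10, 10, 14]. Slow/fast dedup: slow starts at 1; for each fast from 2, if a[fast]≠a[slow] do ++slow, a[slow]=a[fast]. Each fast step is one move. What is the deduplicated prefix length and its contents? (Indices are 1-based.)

length 9; prefix = [1, 2, 3, 4, 5, 7, 9, 10, 14]

slow=1 fast=2: a[fast]=2≠a[slow]=1 write a[2]=2, slow++,fast++
slow=2 fast=3: a[fast]=2=a[slow] dup, fast++
slow=2 fast=4: a[fast]=2=a[slow] dup, fast++
slow=2 fast=5: a[fast]=3≠a[slow]=2 write a[3]=3, slow++,fast++
slow=3 fast=6: a[fast]=4≠a[slow]=3 write a[4]=4, slow++,fast++
slow=4 fast=7: a[fast]=4=a[slow] dup, fast++
slow=4 fast=8: a[fast]=5≠a[slow]=4 write a[5]=5, slow++,fast++
slow=5 fast=9: a[fast]=7≠a[slow]=5 write a[6]=7, slow++,fast++
slow=6 fast=10: a[fast]=9≠a[slow]=7 write a[7]=9, slow++,fast++
slow=7 fast=11: a[fast]=10≠a[slow]=9 write a[8]=10, slow++,fast++
slow=8 fast=12: a[fast]=10=a[slow] dup, fast++
slow=8 fast=13: a[fast]=14≠a[slow]=10 write a[9]=14, slow++,fast++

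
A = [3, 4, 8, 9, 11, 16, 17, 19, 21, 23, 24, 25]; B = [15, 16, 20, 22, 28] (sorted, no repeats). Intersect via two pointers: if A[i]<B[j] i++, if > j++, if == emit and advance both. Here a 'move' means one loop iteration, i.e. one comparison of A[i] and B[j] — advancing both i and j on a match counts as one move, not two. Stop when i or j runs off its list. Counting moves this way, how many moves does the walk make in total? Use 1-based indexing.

15 moves

i=1 j=1: 3<15, i++
i=2 j=1: 4<15, i++
i=3 j=1: 8<15, i++
i=4 j=1: 9<15, i++
i=5 j=1: 11<15, i++
i=6 j=1: 16>15, j++
i=6 j=2: 16==16 emit, i++,j++
i=7 j=3: 17<20, i++
i=8 j=3: 19<20, i++
i=9 j=3: 21>20, j++
i=9 j=4: 21<22, i++
i=10 j=4: 23>22, j++
i=10 j=5: 23<28, i++
i=11 j=5: 24<28, i++
i=12 j=5: 25<28, i++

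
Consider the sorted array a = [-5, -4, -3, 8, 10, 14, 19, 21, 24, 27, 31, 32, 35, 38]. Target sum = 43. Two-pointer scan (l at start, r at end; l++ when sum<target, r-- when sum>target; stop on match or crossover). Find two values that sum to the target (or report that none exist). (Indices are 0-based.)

(8, 35)

[0,13] -5+38=33 <43 → l++
[1,13] -4+38=34 <43 → l++
[2,13] -3+38=35 <43 → l++
[3,13] 8+38=46 >43 → r--
[3,12] 8+35=43 → found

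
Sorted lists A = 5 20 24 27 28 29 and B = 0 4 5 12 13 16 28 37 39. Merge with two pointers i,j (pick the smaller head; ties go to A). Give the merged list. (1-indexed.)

[0, 4, 5, 5, 12, 13, 16, 20, 24, 27, 28, 28, 29, 37, 39]

[i=1,j=1] A[i]=5>B[j]=0 take 0 → j++
[i=1,j=2] A[i]=5>B[j]=4 take 4 → j++
[i=1,j=3] A[i]=5<=B[j]=5 take 5 → i++
[i=2,j=3] A[i]=20>B[j]=5 take 5 → j++
[i=2,j=4] A[i]=20>B[j]=12 take 12 → j++
[i=2,j=5] A[i]=20>B[j]=13 take 13 → j++
[i=2,j=6] A[i]=20>B[j]=16 take 16 → j++
[i=2,j=7] A[i]=20<=B[j]=28 take 20 → i++
[i=3,j=7] A[i]=24<=B[j]=28 take 24 → i++
[i=4,j=7] A[i]=27<=B[j]=28 take 27 → i++
[i=5,j=7] A[i]=28<=B[j]=28 take 28 → i++
[i=6,j=7] A[i]=29>B[j]=28 take 28 → j++
[i=6,j=8] A[i]=29<=B[j]=37 take 29 → i++
[i=7,j=8] A done, take B[j]=37 → j++
[i=7,j=9] A done, take B[j]=39 → j++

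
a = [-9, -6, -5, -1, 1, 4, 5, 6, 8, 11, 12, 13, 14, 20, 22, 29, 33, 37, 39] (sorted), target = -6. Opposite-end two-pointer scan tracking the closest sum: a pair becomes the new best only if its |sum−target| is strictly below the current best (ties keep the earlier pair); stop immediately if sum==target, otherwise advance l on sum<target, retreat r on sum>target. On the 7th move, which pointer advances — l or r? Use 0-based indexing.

r

l=0 r=18: -9+39=30 d=36 *, r--
l=0 r=17: -9+37=28 d=34 *, r--
l=0 r=16: -9+33=24 d=30 *, r--
l=0 r=15: -9+29=20 d=26 *, r--
l=0 r=14: -9+22=13 d=19 *, r--
l=0 r=13: -9+20=11 d=17 *, r--
l=0 r=12: -9+14=5 d=11 *, r--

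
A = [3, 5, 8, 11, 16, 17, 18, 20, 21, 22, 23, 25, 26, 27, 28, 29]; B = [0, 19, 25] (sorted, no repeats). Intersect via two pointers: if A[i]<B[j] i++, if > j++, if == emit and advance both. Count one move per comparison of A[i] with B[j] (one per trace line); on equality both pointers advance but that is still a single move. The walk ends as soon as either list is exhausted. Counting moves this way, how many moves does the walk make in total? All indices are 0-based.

14 moves

[i=0,j=0] 3>0 → j++
[i=0,j=1] 3<19 → i++
[i=1,j=1] 5<19 → i++
[i=2,j=1] 8<19 → i++
[i=3,j=1] 11<19 → i++
[i=4,j=1] 16<19 → i++
[i=5,j=1] 17<19 → i++
[i=6,j=1] 18<19 → i++
[i=7,j=1] 20>19 → j++
[i=7,j=2] 20<25 → i++
[i=8,j=2] 21<25 → i++
[i=9,j=2] 22<25 → i++
[i=10,j=2] 23<25 → i++
[i=11,j=2] 25==25 emit → i++,j++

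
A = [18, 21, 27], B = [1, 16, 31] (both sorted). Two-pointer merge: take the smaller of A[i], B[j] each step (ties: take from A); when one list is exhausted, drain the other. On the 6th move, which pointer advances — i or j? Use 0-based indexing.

i=0 j=0: A[i]=18>B[j]=1 take 1, j++
i=0 j=1: A[i]=18>B[j]=16 take 16, j++
i=0 j=2: A[i]=18<=B[j]=31 take 18, i++
i=1 j=2: A[i]=21<=B[j]=31 take 21, i++
i=2 j=2: A[i]=27<=B[j]=31 take 27, i++
i=3 j=2: A done, take B[j]=31, j++

j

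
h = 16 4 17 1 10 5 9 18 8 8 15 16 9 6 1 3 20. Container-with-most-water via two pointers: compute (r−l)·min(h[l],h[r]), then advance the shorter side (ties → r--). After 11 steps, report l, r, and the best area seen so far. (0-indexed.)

l=11, r=16, best area=256

l=0 r=16: min(16,20)*16=256 best=256 *, l++
l=1 r=16: min(4,20)*15=60 best=256, l++
l=2 r=16: min(17,20)*14=238 best=256, l++
l=3 r=16: min(1,20)*13=13 best=256, l++
l=4 r=16: min(10,20)*12=120 best=256, l++
l=5 r=16: min(5,20)*11=55 best=256, l++
l=6 r=16: min(9,20)*10=90 best=256, l++
l=7 r=16: min(18,20)*9=162 best=256, l++
l=8 r=16: min(8,20)*8=64 best=256, l++
l=9 r=16: min(8,20)*7=56 best=256, l++
l=10 r=16: min(15,20)*6=90 best=256, l++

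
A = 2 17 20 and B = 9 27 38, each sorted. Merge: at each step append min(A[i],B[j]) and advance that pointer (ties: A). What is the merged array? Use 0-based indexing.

[i=0,j=0] A[i]=2<=B[j]=9 take 2 → i++
[i=1,j=0] A[i]=17>B[j]=9 take 9 → j++
[i=1,j=1] A[i]=17<=B[j]=27 take 17 → i++
[i=2,j=1] A[i]=20<=B[j]=27 take 20 → i++
[i=3,j=1] A done, take B[j]=27 → j++
[i=3,j=2] A done, take B[j]=38 → j++

[2, 9, 17, 20, 27, 38]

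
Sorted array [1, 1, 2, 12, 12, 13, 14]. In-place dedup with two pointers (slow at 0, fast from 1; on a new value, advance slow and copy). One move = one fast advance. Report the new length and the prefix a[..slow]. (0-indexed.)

length 5; prefix = [1, 2, 12, 13, 14]

slow=0 fast=1: a[fast]=1=a[slow] dup, fast++
slow=0 fast=2: a[fast]=2≠a[slow]=1 write a[1]=2, slow++,fast++
slow=1 fast=3: a[fast]=12≠a[slow]=2 write a[2]=12, slow++,fast++
slow=2 fast=4: a[fast]=12=a[slow] dup, fast++
slow=2 fast=5: a[fast]=13≠a[slow]=12 write a[3]=13, slow++,fast++
slow=3 fast=6: a[fast]=14≠a[slow]=13 write a[4]=14, slow++,fast++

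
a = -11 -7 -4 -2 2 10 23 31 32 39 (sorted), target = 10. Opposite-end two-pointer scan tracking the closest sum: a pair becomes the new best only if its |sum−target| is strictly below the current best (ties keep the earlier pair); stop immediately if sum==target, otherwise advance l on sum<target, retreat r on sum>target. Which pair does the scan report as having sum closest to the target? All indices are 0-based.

[0,9] -11+39=28 d=18 * → r--
[0,8] -11+32=21 d=11 * → r--
[0,7] -11+31=20 d=10 * → r--
[0,6] -11+23=12 d=2 * → r--
[0,5] -11+10=-1 d=11 → l++
[1,5] -7+10=3 d=7 → l++
[2,5] -4+10=6 d=4 → l++
[3,5] -2+10=8 d=2 → l++
[4,5] 2+10=12 d=2 → r--

pair (-11, 23) with sum 12 (|Δ|=2)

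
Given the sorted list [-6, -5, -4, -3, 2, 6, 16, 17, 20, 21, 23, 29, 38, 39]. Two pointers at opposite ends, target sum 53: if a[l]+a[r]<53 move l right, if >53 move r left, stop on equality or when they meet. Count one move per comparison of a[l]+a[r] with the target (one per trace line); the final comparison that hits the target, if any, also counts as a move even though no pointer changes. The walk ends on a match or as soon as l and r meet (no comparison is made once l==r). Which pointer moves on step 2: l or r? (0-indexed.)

l

[0,13] -6+39=33 <53 → l++
[1,13] -5+39=34 <53 → l++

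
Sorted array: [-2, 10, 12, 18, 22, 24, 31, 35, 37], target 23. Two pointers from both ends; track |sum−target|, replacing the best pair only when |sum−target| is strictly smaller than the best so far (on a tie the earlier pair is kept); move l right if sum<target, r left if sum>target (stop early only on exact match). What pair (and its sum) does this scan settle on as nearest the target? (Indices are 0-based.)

[0,8] -2+37=35 d=12 * → r--
[0,7] -2+35=33 d=10 * → r--
[0,6] -2+31=29 d=6 * → r--
[0,5] -2+24=22 d=1 * → l++
[1,5] 10+24=34 d=11 → r--
[1,4] 10+22=32 d=9 → r--
[1,3] 10+18=28 d=5 → r--
[1,2] 10+12=22 d=1 → l++

pair (-2, 24) with sum 22 (|Δ|=1)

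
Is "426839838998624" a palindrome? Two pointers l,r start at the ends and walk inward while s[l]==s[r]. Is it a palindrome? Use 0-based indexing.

[0,14] '4'=='4' → l++,r--
[1,13] '2'=='2' → l++,r--
[2,12] '6'=='6' → l++,r--
[3,11] '8'=='8' → l++,r--
[4,10] '3'!='9' → stop

not a palindrome (mismatch at 4,10)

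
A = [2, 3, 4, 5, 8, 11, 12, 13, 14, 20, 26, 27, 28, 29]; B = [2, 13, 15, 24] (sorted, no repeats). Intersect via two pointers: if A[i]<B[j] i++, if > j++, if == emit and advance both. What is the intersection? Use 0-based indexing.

intersection = [2, 13]

i=0 j=0: 2==2 emit, i++,j++
i=1 j=1: 3<13, i++
i=2 j=1: 4<13, i++
i=3 j=1: 5<13, i++
i=4 j=1: 8<13, i++
i=5 j=1: 11<13, i++
i=6 j=1: 12<13, i++
i=7 j=1: 13==13 emit, i++,j++
i=8 j=2: 14<15, i++
i=9 j=2: 20>15, j++
i=9 j=3: 20<24, i++
i=10 j=3: 26>24, j++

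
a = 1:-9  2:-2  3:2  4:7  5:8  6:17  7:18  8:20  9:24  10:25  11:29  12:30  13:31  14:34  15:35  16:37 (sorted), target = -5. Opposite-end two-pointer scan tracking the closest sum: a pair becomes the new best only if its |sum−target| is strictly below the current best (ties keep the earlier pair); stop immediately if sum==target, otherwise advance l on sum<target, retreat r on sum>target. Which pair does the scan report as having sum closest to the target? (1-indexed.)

pair (-9, 2) with sum -7 (|Δ|=2)

l=1 r=16: -9+37=28 d=33 *, r--
l=1 r=15: -9+35=26 d=31 *, r--
l=1 r=14: -9+34=25 d=30 *, r--
l=1 r=13: -9+31=22 d=27 *, r--
l=1 r=12: -9+30=21 d=26 *, r--
l=1 r=11: -9+29=20 d=25 *, r--
l=1 r=10: -9+25=16 d=21 *, r--
l=1 r=9: -9+24=15 d=20 *, r--
l=1 r=8: -9+20=11 d=16 *, r--
l=1 r=7: -9+18=9 d=14 *, r--
l=1 r=6: -9+17=8 d=13 *, r--
l=1 r=5: -9+8=-1 d=4 *, r--
l=1 r=4: -9+7=-2 d=3 *, r--
l=1 r=3: -9+2=-7 d=2 *, l++
l=2 r=3: -2+2=0 d=5, r--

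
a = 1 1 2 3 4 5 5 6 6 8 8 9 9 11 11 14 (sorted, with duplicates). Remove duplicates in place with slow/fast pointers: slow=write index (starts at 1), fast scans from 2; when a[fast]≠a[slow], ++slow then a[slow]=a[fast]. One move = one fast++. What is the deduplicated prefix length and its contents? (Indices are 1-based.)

slow=1 fast=2: a[fast]=1=a[slow] dup, fast++
slow=1 fast=3: a[fast]=2≠a[slow]=1 write a[2]=2, slow++,fast++
slow=2 fast=4: a[fast]=3≠a[slow]=2 write a[3]=3, slow++,fast++
slow=3 fast=5: a[fast]=4≠a[slow]=3 write a[4]=4, slow++,fast++
slow=4 fast=6: a[fast]=5≠a[slow]=4 write a[5]=5, slow++,fast++
slow=5 fast=7: a[fast]=5=a[slow] dup, fast++
slow=5 fast=8: a[fast]=6≠a[slow]=5 write a[6]=6, slow++,fast++
slow=6 fast=9: a[fast]=6=a[slow] dup, fast++
slow=6 fast=10: a[fast]=8≠a[slow]=6 write a[7]=8, slow++,fast++
slow=7 fast=11: a[fast]=8=a[slow] dup, fast++
slow=7 fast=12: a[fast]=9≠a[slow]=8 write a[8]=9, slow++,fast++
slow=8 fast=13: a[fast]=9=a[slow] dup, fast++
slow=8 fast=14: a[fast]=11≠a[slow]=9 write a[9]=11, slow++,fast++
slow=9 fast=15: a[fast]=11=a[slow] dup, fast++
slow=9 fast=16: a[fast]=14≠a[slow]=11 write a[10]=14, slow++,fast++

length 10; prefix = [1, 2, 3, 4, 5, 6, 8, 9, 11, 14]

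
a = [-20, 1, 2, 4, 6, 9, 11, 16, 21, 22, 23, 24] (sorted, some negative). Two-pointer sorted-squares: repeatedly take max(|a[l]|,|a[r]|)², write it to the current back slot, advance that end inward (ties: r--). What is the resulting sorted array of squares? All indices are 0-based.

l=0 r=11: |-20|<=|24| out[11]=576, r--
l=0 r=10: |-20|<=|23| out[10]=529, r--
l=0 r=9: |-20|<=|22| out[9]=484, r--
l=0 r=8: |-20|<=|21| out[8]=441, r--
l=0 r=7: |-20|>|16| out[7]=400, l++
l=1 r=7: |1|<=|16| out[6]=256, r--
l=1 r=6: |1|<=|11| out[5]=121, r--
l=1 r=5: |1|<=|9| out[4]=81, r--
l=1 r=4: |1|<=|6| out[3]=36, r--
l=1 r=3: |1|<=|4| out[2]=16, r--
l=1 r=2: |1|<=|2| out[1]=4, r--
l=1 r=1: |1|<=|1| out[0]=1, r--

[1, 4, 16, 36, 81, 121, 256, 400, 441, 484, 529, 576]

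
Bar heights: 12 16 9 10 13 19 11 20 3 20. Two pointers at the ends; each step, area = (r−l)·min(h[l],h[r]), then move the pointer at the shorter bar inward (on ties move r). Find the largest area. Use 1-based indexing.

[1,10] min(12,20)*9=108 best=108 * → l++
[2,10] min(16,20)*8=128 best=128 * → l++
[3,10] min(9,20)*7=63 best=128 → l++
[4,10] min(10,20)*6=60 best=128 → l++
[5,10] min(13,20)*5=65 best=128 → l++
[6,10] min(19,20)*4=76 best=128 → l++
[7,10] min(11,20)*3=33 best=128 → l++
[8,10] min(20,20)*2=40 best=128 → r--
[8,9] min(20,3)*1=3 best=128 → r--

max area = 128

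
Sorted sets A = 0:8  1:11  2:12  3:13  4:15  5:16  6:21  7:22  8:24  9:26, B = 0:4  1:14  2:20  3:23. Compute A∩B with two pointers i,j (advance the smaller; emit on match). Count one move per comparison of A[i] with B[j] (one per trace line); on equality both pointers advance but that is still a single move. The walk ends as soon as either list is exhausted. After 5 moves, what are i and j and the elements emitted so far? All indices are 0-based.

i=4, j=1, emitted=[]

[i=0,j=0] 8>4 → j++
[i=0,j=1] 8<14 → i++
[i=1,j=1] 11<14 → i++
[i=2,j=1] 12<14 → i++
[i=3,j=1] 13<14 → i++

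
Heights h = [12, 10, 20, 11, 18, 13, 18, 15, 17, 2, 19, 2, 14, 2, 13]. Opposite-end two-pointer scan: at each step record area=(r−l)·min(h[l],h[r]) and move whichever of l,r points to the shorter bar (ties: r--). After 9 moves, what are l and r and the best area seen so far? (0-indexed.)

[0,14] min(12,13)*14=168 best=168 * → l++
[1,14] min(10,13)*13=130 best=168 → l++
[2,14] min(20,13)*12=156 best=168 → r--
[2,13] min(20,2)*11=22 best=168 → r--
[2,12] min(20,14)*10=140 best=168 → r--
[2,11] min(20,2)*9=18 best=168 → r--
[2,10] min(20,19)*8=152 best=168 → r--
[2,9] min(20,2)*7=14 best=168 → r--
[2,8] min(20,17)*6=102 best=168 → r--

l=2, r=7, best area=168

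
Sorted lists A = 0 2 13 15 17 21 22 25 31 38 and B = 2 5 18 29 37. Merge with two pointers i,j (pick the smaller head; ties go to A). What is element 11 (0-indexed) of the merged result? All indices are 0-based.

i=0 j=0: A[i]=0<=B[j]=2 take 0, i++
i=1 j=0: A[i]=2<=B[j]=2 take 2, i++
i=2 j=0: A[i]=13>B[j]=2 take 2, j++
i=2 j=1: A[i]=13>B[j]=5 take 5, j++
i=2 j=2: A[i]=13<=B[j]=18 take 13, i++
i=3 j=2: A[i]=15<=B[j]=18 take 15, i++
i=4 j=2: A[i]=17<=B[j]=18 take 17, i++
i=5 j=2: A[i]=21>B[j]=18 take 18, j++
i=5 j=3: A[i]=21<=B[j]=29 take 21, i++
i=6 j=3: A[i]=22<=B[j]=29 take 22, i++
i=7 j=3: A[i]=25<=B[j]=29 take 25, i++
i=8 j=3: A[i]=31>B[j]=29 take 29, j++
i=8 j=4: A[i]=31<=B[j]=37 take 31, i++
i=9 j=4: A[i]=38>B[j]=37 take 37, j++
i=9 j=5: B done, take A[i]=38, i++

merged[11] = 29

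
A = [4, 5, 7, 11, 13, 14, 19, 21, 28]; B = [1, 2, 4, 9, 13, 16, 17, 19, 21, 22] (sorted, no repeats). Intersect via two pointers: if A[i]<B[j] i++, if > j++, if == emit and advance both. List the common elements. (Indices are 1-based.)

intersection = [4, 13, 19, 21]

[i=1,j=1] 4>1 → j++
[i=1,j=2] 4>2 → j++
[i=1,j=3] 4==4 emit → i++,j++
[i=2,j=4] 5<9 → i++
[i=3,j=4] 7<9 → i++
[i=4,j=4] 11>9 → j++
[i=4,j=5] 11<13 → i++
[i=5,j=5] 13==13 emit → i++,j++
[i=6,j=6] 14<16 → i++
[i=7,j=6] 19>16 → j++
[i=7,j=7] 19>17 → j++
[i=7,j=8] 19==19 emit → i++,j++
[i=8,j=9] 21==21 emit → i++,j++
[i=9,j=10] 28>22 → j++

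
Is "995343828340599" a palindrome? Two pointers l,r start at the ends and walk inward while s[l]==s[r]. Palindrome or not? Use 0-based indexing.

[0,14] '9'=='9' → l++,r--
[1,13] '9'=='9' → l++,r--
[2,12] '5'=='5' → l++,r--
[3,11] '3'!='0' → stop

not a palindrome (mismatch at 3,11)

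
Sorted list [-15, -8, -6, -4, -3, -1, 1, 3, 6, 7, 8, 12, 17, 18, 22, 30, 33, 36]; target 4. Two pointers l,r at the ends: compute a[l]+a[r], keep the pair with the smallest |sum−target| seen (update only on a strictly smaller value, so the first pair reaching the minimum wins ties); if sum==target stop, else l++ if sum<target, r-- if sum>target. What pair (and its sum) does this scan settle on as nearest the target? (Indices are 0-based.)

[0,17] -15+36=21 d=17 * → r--
[0,16] -15+33=18 d=14 * → r--
[0,15] -15+30=15 d=11 * → r--
[0,14] -15+22=7 d=3 * → r--
[0,13] -15+18=3 d=1 * → l++
[1,13] -8+18=10 d=6 → r--
[1,12] -8+17=9 d=5 → r--
[1,11] -8+12=4 d=0 * → stop

pair (-8, 12) with sum 4 (|Δ|=0)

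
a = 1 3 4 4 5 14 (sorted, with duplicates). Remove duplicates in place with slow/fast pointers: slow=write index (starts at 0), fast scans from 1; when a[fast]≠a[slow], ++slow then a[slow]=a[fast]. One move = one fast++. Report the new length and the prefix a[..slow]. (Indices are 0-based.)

(s=0,f=1) a[fast]=3≠a[slow]=1 write a[1]=3 → slow++,fast++
(s=1,f=2) a[fast]=4≠a[slow]=3 write a[2]=4 → slow++,fast++
(s=2,f=3) a[fast]=4=a[slow] dup → fast++
(s=2,f=4) a[fast]=5≠a[slow]=4 write a[3]=5 → slow++,fast++
(s=3,f=5) a[fast]=14≠a[slow]=5 write a[4]=14 → slow++,fast++

length 5; prefix = [1, 3, 4, 5, 14]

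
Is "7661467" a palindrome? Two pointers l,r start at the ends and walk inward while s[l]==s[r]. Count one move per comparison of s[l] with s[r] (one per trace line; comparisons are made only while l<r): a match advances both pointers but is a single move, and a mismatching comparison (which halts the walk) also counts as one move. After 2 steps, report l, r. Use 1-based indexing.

l=3, r=5

l=1 r=7: '7'=='7', l++,r--
l=2 r=6: '6'=='6', l++,r--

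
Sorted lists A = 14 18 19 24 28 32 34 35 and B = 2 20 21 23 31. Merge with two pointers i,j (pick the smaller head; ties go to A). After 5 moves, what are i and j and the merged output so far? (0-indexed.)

i=0 j=0: A[i]=14>B[j]=2 take 2, j++
i=0 j=1: A[i]=14<=B[j]=20 take 14, i++
i=1 j=1: A[i]=18<=B[j]=20 take 18, i++
i=2 j=1: A[i]=19<=B[j]=20 take 19, i++
i=3 j=1: A[i]=24>B[j]=20 take 20, j++

i=3, j=2, merged so far=[2, 14, 18, 19, 20]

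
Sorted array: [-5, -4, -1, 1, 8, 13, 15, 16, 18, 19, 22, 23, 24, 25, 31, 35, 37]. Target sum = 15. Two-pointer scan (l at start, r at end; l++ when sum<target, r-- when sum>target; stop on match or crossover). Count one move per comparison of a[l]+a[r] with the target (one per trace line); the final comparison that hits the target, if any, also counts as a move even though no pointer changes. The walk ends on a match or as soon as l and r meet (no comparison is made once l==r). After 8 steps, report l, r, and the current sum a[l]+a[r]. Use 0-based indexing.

l=1, r=9, sum=15

[0,16] -5+37=32 >15 → r--
[0,15] -5+35=30 >15 → r--
[0,14] -5+31=26 >15 → r--
[0,13] -5+25=20 >15 → r--
[0,12] -5+24=19 >15 → r--
[0,11] -5+23=18 >15 → r--
[0,10] -5+22=17 >15 → r--
[0,9] -5+19=14 <15 → l++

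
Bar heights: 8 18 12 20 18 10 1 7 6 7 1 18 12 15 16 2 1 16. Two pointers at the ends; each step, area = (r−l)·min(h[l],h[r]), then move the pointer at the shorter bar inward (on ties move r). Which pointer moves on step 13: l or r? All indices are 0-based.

l=0 r=17: min(8,16)*17=136 best=136 *, l++
l=1 r=17: min(18,16)*16=256 best=256 *, r--
l=1 r=16: min(18,1)*15=15 best=256, r--
l=1 r=15: min(18,2)*14=28 best=256, r--
l=1 r=14: min(18,16)*13=208 best=256, r--
l=1 r=13: min(18,15)*12=180 best=256, r--
l=1 r=12: min(18,12)*11=132 best=256, r--
l=1 r=11: min(18,18)*10=180 best=256, r--
l=1 r=10: min(18,1)*9=9 best=256, r--
l=1 r=9: min(18,7)*8=56 best=256, r--
l=1 r=8: min(18,6)*7=42 best=256, r--
l=1 r=7: min(18,7)*6=42 best=256, r--
l=1 r=6: min(18,1)*5=5 best=256, r--

r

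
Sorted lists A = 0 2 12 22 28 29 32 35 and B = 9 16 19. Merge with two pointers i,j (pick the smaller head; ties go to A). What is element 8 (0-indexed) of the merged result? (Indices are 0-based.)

merged[8] = 29

[i=0,j=0] A[i]=0<=B[j]=9 take 0 → i++
[i=1,j=0] A[i]=2<=B[j]=9 take 2 → i++
[i=2,j=0] A[i]=12>B[j]=9 take 9 → j++
[i=2,j=1] A[i]=12<=B[j]=16 take 12 → i++
[i=3,j=1] A[i]=22>B[j]=16 take 16 → j++
[i=3,j=2] A[i]=22>B[j]=19 take 19 → j++
[i=3,j=3] B done, take A[i]=22 → i++
[i=4,j=3] B done, take A[i]=28 → i++
[i=5,j=3] B done, take A[i]=29 → i++
[i=6,j=3] B done, take A[i]=32 → i++
[i=7,j=3] B done, take A[i]=35 → i++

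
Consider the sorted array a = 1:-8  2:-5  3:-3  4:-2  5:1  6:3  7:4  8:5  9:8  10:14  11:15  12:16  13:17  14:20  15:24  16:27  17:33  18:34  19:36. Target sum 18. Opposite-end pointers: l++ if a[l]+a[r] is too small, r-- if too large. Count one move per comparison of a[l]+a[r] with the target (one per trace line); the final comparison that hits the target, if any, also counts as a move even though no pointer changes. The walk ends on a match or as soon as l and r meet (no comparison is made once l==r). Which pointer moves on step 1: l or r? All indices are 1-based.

[1,19] -8+36=28 >18 → r--

r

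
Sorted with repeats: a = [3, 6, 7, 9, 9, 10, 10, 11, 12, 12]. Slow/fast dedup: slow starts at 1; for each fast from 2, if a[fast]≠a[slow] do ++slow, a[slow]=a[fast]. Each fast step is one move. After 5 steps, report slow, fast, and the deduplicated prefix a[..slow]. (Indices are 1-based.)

slow=5, fast=7, prefix=[3, 6, 7, 9, 10]

slow=1 fast=2: a[fast]=6≠a[slow]=3 write a[2]=6, slow++,fast++
slow=2 fast=3: a[fast]=7≠a[slow]=6 write a[3]=7, slow++,fast++
slow=3 fast=4: a[fast]=9≠a[slow]=7 write a[4]=9, slow++,fast++
slow=4 fast=5: a[fast]=9=a[slow] dup, fast++
slow=4 fast=6: a[fast]=10≠a[slow]=9 write a[5]=10, slow++,fast++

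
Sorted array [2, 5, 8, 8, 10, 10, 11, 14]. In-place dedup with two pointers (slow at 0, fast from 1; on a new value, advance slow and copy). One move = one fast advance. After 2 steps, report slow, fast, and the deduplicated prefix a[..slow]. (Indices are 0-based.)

(s=0,f=1) a[fast]=5≠a[slow]=2 write a[1]=5 → slow++,fast++
(s=1,f=2) a[fast]=8≠a[slow]=5 write a[2]=8 → slow++,fast++

slow=2, fast=3, prefix=[2, 5, 8]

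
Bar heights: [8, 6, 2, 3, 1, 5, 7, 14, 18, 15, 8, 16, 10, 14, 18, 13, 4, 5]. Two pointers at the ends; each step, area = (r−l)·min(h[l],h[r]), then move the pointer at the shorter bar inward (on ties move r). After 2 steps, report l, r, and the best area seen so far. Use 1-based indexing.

l=1, r=16, best area=85

l=1 r=18: min(8,5)*17=85 best=85 *, r--
l=1 r=17: min(8,4)*16=64 best=85, r--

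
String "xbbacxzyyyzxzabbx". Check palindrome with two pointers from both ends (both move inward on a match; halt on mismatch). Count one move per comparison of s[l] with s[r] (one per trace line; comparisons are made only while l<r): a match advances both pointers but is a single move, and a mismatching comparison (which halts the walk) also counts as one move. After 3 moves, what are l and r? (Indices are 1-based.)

l=1 r=17: 'x'=='x', l++,r--
l=2 r=16: 'b'=='b', l++,r--
l=3 r=15: 'b'=='b', l++,r--

l=4, r=14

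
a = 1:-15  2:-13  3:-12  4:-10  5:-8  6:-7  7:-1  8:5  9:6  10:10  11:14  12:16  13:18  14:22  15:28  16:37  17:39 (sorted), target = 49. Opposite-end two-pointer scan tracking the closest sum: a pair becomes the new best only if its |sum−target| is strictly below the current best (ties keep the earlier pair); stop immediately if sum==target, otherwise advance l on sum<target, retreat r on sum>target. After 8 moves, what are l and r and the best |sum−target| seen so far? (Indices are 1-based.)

l=9, r=17, best |Δ|=5

[1,17] -15+39=24 d=25 * → l++
[2,17] -13+39=26 d=23 * → l++
[3,17] -12+39=27 d=22 * → l++
[4,17] -10+39=29 d=20 * → l++
[5,17] -8+39=31 d=18 * → l++
[6,17] -7+39=32 d=17 * → l++
[7,17] -1+39=38 d=11 * → l++
[8,17] 5+39=44 d=5 * → l++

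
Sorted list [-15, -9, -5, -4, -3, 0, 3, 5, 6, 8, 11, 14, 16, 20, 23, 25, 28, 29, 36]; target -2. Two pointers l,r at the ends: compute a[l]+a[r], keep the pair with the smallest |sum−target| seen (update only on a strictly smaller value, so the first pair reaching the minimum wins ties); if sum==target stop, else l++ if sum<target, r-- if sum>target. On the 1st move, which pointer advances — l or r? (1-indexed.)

l=1 r=19: -15+36=21 d=23 *, r--

r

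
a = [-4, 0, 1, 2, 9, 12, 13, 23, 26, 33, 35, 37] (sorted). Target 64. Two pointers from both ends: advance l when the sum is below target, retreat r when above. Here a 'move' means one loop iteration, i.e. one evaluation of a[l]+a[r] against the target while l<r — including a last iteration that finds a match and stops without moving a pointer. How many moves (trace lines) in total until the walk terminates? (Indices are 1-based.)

[1,12] -4+37=33 <64 → l++
[2,12] 0+37=37 <64 → l++
[3,12] 1+37=38 <64 → l++
[4,12] 2+37=39 <64 → l++
[5,12] 9+37=46 <64 → l++
[6,12] 12+37=49 <64 → l++
[7,12] 13+37=50 <64 → l++
[8,12] 23+37=60 <64 → l++
[9,12] 26+37=63 <64 → l++
[10,12] 33+37=70 >64 → r--
[10,11] 33+35=68 >64 → r--

11 moves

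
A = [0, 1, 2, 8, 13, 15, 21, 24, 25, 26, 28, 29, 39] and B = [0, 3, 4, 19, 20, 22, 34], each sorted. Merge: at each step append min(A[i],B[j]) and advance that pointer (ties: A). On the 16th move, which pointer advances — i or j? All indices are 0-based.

i

[i=0,j=0] A[i]=0<=B[j]=0 take 0 → i++
[i=1,j=0] A[i]=1>B[j]=0 take 0 → j++
[i=1,j=1] A[i]=1<=B[j]=3 take 1 → i++
[i=2,j=1] A[i]=2<=B[j]=3 take 2 → i++
[i=3,j=1] A[i]=8>B[j]=3 take 3 → j++
[i=3,j=2] A[i]=8>B[j]=4 take 4 → j++
[i=3,j=3] A[i]=8<=B[j]=19 take 8 → i++
[i=4,j=3] A[i]=13<=B[j]=19 take 13 → i++
[i=5,j=3] A[i]=15<=B[j]=19 take 15 → i++
[i=6,j=3] A[i]=21>B[j]=19 take 19 → j++
[i=6,j=4] A[i]=21>B[j]=20 take 20 → j++
[i=6,j=5] A[i]=21<=B[j]=22 take 21 → i++
[i=7,j=5] A[i]=24>B[j]=22 take 22 → j++
[i=7,j=6] A[i]=24<=B[j]=34 take 24 → i++
[i=8,j=6] A[i]=25<=B[j]=34 take 25 → i++
[i=9,j=6] A[i]=26<=B[j]=34 take 26 → i++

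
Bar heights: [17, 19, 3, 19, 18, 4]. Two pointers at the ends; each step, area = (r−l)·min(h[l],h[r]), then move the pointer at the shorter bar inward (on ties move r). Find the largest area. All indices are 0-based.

max area = 68

l=0 r=5: min(17,4)*5=20 best=20 *, r--
l=0 r=4: min(17,18)*4=68 best=68 *, l++
l=1 r=4: min(19,18)*3=54 best=68, r--
l=1 r=3: min(19,19)*2=38 best=68, r--
l=1 r=2: min(19,3)*1=3 best=68, r--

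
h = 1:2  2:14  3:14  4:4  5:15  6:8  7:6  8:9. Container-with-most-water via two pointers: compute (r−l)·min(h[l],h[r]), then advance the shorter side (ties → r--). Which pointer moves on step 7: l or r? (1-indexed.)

l=1 r=8: min(2,9)*7=14 best=14 *, l++
l=2 r=8: min(14,9)*6=54 best=54 *, r--
l=2 r=7: min(14,6)*5=30 best=54, r--
l=2 r=6: min(14,8)*4=32 best=54, r--
l=2 r=5: min(14,15)*3=42 best=54, l++
l=3 r=5: min(14,15)*2=28 best=54, l++
l=4 r=5: min(4,15)*1=4 best=54, l++

l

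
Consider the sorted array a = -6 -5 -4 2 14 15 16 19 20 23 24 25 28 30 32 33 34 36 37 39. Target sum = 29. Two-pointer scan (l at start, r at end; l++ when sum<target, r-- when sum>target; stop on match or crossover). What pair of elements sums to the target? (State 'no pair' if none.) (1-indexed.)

(-5, 34)

[1,20] -6+39=33 >29 → r--
[1,19] -6+37=31 >29 → r--
[1,18] -6+36=30 >29 → r--
[1,17] -6+34=28 <29 → l++
[2,17] -5+34=29 → found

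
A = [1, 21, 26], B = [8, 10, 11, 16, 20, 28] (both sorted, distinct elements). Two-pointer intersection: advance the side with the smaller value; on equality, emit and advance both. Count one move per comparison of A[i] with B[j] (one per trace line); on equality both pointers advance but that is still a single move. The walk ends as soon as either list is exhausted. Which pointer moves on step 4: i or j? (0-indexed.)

j

i=0 j=0: 1<8, i++
i=1 j=0: 21>8, j++
i=1 j=1: 21>10, j++
i=1 j=2: 21>11, j++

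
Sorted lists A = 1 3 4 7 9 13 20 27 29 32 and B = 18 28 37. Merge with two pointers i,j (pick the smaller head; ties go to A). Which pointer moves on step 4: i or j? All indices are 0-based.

i

i=0 j=0: A[i]=1<=B[j]=18 take 1, i++
i=1 j=0: A[i]=3<=B[j]=18 take 3, i++
i=2 j=0: A[i]=4<=B[j]=18 take 4, i++
i=3 j=0: A[i]=7<=B[j]=18 take 7, i++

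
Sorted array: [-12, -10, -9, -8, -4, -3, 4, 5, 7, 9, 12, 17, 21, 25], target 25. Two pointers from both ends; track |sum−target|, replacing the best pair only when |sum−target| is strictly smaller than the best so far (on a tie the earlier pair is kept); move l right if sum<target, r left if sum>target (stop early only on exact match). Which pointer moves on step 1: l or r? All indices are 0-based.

l

[0,13] -12+25=13 d=12 * → l++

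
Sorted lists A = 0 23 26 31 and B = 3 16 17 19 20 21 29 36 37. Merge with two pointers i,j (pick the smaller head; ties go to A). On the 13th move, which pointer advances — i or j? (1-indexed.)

i=1 j=1: A[i]=0<=B[j]=3 take 0, i++
i=2 j=1: A[i]=23>B[j]=3 take 3, j++
i=2 j=2: A[i]=23>B[j]=16 take 16, j++
i=2 j=3: A[i]=23>B[j]=17 take 17, j++
i=2 j=4: A[i]=23>B[j]=19 take 19, j++
i=2 j=5: A[i]=23>B[j]=20 take 20, j++
i=2 j=6: A[i]=23>B[j]=21 take 21, j++
i=2 j=7: A[i]=23<=B[j]=29 take 23, i++
i=3 j=7: A[i]=26<=B[j]=29 take 26, i++
i=4 j=7: A[i]=31>B[j]=29 take 29, j++
i=4 j=8: A[i]=31<=B[j]=36 take 31, i++
i=5 j=8: A done, take B[j]=36, j++
i=5 j=9: A done, take B[j]=37, j++

j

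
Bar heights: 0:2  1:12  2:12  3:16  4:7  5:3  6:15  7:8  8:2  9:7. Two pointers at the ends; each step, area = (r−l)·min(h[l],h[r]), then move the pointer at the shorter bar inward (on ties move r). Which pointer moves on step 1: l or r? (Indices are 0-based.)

l

l=0 r=9: min(2,7)*9=18 best=18 *, l++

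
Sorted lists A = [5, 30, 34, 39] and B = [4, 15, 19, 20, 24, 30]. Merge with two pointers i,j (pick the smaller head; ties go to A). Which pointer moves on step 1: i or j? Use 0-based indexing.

i=0 j=0: A[i]=5>B[j]=4 take 4, j++

j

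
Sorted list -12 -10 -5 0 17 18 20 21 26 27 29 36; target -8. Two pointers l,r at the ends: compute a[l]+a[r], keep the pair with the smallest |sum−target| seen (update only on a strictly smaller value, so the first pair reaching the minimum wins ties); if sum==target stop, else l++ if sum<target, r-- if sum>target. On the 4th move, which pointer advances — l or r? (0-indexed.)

r

[0,11] -12+36=24 d=32 * → r--
[0,10] -12+29=17 d=25 * → r--
[0,9] -12+27=15 d=23 * → r--
[0,8] -12+26=14 d=22 * → r--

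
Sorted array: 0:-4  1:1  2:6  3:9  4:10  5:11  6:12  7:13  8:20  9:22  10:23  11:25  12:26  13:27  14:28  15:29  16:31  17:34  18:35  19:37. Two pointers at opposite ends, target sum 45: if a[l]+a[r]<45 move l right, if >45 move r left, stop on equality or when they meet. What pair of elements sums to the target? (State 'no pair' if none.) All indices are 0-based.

[0,19] -4+37=33 <45 → l++
[1,19] 1+37=38 <45 → l++
[2,19] 6+37=43 <45 → l++
[3,19] 9+37=46 >45 → r--
[3,18] 9+35=44 <45 → l++
[4,18] 10+35=45 → found

(10, 35)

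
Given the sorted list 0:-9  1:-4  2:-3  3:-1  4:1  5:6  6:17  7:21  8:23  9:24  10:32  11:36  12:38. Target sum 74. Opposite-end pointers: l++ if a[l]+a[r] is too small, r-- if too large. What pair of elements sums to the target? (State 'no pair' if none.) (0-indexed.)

(36, 38)

[0,12] -9+38=29 <74 → l++
[1,12] -4+38=34 <74 → l++
[2,12] -3+38=35 <74 → l++
[3,12] -1+38=37 <74 → l++
[4,12] 1+38=39 <74 → l++
[5,12] 6+38=44 <74 → l++
[6,12] 17+38=55 <74 → l++
[7,12] 21+38=59 <74 → l++
[8,12] 23+38=61 <74 → l++
[9,12] 24+38=62 <74 → l++
[10,12] 32+38=70 <74 → l++
[11,12] 36+38=74 → found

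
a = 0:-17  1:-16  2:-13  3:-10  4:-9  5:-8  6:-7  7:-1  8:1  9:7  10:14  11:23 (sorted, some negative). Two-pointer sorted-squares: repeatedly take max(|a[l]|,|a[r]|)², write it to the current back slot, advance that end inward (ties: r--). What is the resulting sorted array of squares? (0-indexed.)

[1, 1, 49, 49, 64, 81, 100, 169, 196, 256, 289, 529]

[0,11] |-17|<=|23| out[11]=529 → r--
[0,10] |-17|>|14| out[10]=289 → l++
[1,10] |-16|>|14| out[9]=256 → l++
[2,10] |-13|<=|14| out[8]=196 → r--
[2,9] |-13|>|7| out[7]=169 → l++
[3,9] |-10|>|7| out[6]=100 → l++
[4,9] |-9|>|7| out[5]=81 → l++
[5,9] |-8|>|7| out[4]=64 → l++
[6,9] |-7|<=|7| out[3]=49 → r--
[6,8] |-7|>|1| out[2]=49 → l++
[7,8] |-1|<=|1| out[1]=1 → r--
[7,7] |-1|<=|-1| out[0]=1 → r--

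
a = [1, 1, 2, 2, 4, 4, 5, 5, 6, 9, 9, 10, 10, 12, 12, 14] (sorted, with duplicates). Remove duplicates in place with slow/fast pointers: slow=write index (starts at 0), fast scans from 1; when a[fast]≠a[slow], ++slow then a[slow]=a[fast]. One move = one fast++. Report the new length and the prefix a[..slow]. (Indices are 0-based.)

slow=0 fast=1: a[fast]=1=a[slow] dup, fast++
slow=0 fast=2: a[fast]=2≠a[slow]=1 write a[1]=2, slow++,fast++
slow=1 fast=3: a[fast]=2=a[slow] dup, fast++
slow=1 fast=4: a[fast]=4≠a[slow]=2 write a[2]=4, slow++,fast++
slow=2 fast=5: a[fast]=4=a[slow] dup, fast++
slow=2 fast=6: a[fast]=5≠a[slow]=4 write a[3]=5, slow++,fast++
slow=3 fast=7: a[fast]=5=a[slow] dup, fast++
slow=3 fast=8: a[fast]=6≠a[slow]=5 write a[4]=6, slow++,fast++
slow=4 fast=9: a[fast]=9≠a[slow]=6 write a[5]=9, slow++,fast++
slow=5 fast=10: a[fast]=9=a[slow] dup, fast++
slow=5 fast=11: a[fast]=10≠a[slow]=9 write a[6]=10, slow++,fast++
slow=6 fast=12: a[fast]=10=a[slow] dup, fast++
slow=6 fast=13: a[fast]=12≠a[slow]=10 write a[7]=12, slow++,fast++
slow=7 fast=14: a[fast]=12=a[slow] dup, fast++
slow=7 fast=15: a[fast]=14≠a[slow]=12 write a[8]=14, slow++,fast++

length 9; prefix = [1, 2, 4, 5, 6, 9, 10, 12, 14]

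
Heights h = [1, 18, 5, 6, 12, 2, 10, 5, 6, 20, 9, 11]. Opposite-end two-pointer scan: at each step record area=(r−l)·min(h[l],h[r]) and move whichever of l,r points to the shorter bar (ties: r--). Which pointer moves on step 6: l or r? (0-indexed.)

l

l=0 r=11: min(1,11)*11=11 best=11 *, l++
l=1 r=11: min(18,11)*10=110 best=110 *, r--
l=1 r=10: min(18,9)*9=81 best=110, r--
l=1 r=9: min(18,20)*8=144 best=144 *, l++
l=2 r=9: min(5,20)*7=35 best=144, l++
l=3 r=9: min(6,20)*6=36 best=144, l++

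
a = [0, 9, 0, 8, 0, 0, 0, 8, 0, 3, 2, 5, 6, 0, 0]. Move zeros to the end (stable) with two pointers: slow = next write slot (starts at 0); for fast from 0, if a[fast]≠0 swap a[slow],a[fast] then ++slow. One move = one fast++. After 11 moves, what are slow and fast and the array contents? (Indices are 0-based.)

(s=0,f=0) a[fast]=0 → fast++
(s=0,f=1) a[fast]=9≠0 swap→a[0]=9 → slow++,fast++
(s=1,f=2) a[fast]=0 → fast++
(s=1,f=3) a[fast]=8≠0 swap→a[1]=8 → slow++,fast++
(s=2,f=4) a[fast]=0 → fast++
(s=2,f=5) a[fast]=0 → fast++
(s=2,f=6) a[fast]=0 → fast++
(s=2,f=7) a[fast]=8≠0 swap→a[2]=8 → slow++,fast++
(s=3,f=8) a[fast]=0 → fast++
(s=3,f=9) a[fast]=3≠0 swap→a[3]=3 → slow++,fast++
(s=4,f=10) a[fast]=2≠0 swap→a[4]=2 → slow++,fast++

slow=5, fast=11, a=[9, 8, 8, 3, 2, 0, 0, 0, 0, 0, 0, 5, 6, 0, 0]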